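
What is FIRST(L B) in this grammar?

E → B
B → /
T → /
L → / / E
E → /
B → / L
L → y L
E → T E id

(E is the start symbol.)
{ '/', 'y' }

FIRST sets of the non-terminals involved (from the grammar, by fixed-point iteration):
  FIRST(L) = { '/', 'y' }

To compute FIRST(L B), process the symbols left to right:
Symbol L is a non-terminal. Add FIRST(L) \ {ε} = { '/', 'y' }
L is not nullable (ε ∉ FIRST(L)), so stop here.
FIRST(L B) = { '/', 'y' }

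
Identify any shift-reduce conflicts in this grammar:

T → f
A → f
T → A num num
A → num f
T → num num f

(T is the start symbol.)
No shift-reduce conflicts

Augment with T' → T and build the canonical LR(0) collection (I0 = CLOSURE({[T' → . T]}), then GOTO on every symbol after a dot until no new states appear). It has 10 states:
  I0: { [A → . f], [A → . num f], [T → . A num num], [T → . f], [T → . num num f], [T' → . T] }  — shift
  I1: { [T → A . num num] }  — shift
  I2: { [T' → T .] }  — accept
  I3: { [A → f .], [T → f .] }  — 2 reduces
  I4: { [A → num . f], [T → num . num f] }  — shift
  I5: { [A → num f .] }  — reduce
  I6: { [T → num num . f] }  — shift
  I7: { [T → num num f .] }  — reduce
  I8: { [T → A num . num] }  — shift
  I9: { [T → A num num .] }  — reduce

No state contains both a complete item and a shift item.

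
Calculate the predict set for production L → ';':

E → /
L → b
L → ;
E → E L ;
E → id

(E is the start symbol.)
{ ';' }

PREDICT(L → ';') = (FIRST(RHS) \ {ε}) ∪ (FOLLOW(L) if ε ∈ FIRST(RHS), i.e. RHS ⇒* ε)
FIRST(';') = { ';' }
ε ∉ FIRST(';'), so FOLLOW(L) is not added.
PREDICT(L → ';') = { ';' }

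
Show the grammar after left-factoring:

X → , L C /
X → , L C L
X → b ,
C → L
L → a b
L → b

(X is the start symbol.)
Left-factoring transforms A → αβ₁ | αβ₂ into A → αA' and A' → β₁ | β₂
(α is the longest common prefix among the alternatives). Repeat until
no nonterminal has two alternatives with a common prefix.

Round 1: X has alternatives sharing prefix ', L C'. Introduce X': X → , L C X'
  Add: X' → /
  Add: X' → L

No remaining common prefixes — done.

Resulting grammar:
X → , L C X'
X' → /
X' → L
X → b ,
C → L
L → a b
L → b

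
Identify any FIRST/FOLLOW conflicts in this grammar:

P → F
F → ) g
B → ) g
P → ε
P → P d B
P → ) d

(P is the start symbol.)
Yes. P → P d B with FOLLOW(P) on { 'd' }

Nullable non-terminals: P.
FIRST sets used below: FIRST(F) = { ')' }, FIRST(P) = { ')', 'd', ε }

P: nullable alternative(s) P → ε; FOLLOW(P) = { $, 'd' }
  P → F: FIRST \ {ε} = { ')' } — disjoint from FOLLOW(P)
  P → ε: FIRST \ {ε} = { } — this is the only nullable alternative, skip
  P → P d B: FIRST \ {ε} = { ')', 'd' } — overlaps FOLLOW(P) on { 'd' }: CONFLICT
  P → ) d: FIRST \ {ε} = { ')' } — disjoint from FOLLOW(P)

B, F have no nullable alternative, so no FIRST/FOLLOW check is needed there.

So the grammar has 1 FIRST/FOLLOW conflict (marked CONFLICT above).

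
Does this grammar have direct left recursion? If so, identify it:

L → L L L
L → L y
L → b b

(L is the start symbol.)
Yes, L is left-recursive

Direct left recursion occurs when N → N α for some non-terminal N (the right-hand side begins with the left-hand side itself).

L → L L L: LEFT RECURSIVE (starts with L)
L → L y: LEFT RECURSIVE (starts with L)
L → b b: starts with b

The grammar has direct left recursion on: L.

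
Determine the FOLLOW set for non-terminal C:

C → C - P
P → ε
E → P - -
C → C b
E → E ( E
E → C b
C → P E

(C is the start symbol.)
{ $, '-', 'b' }

C is the start symbol, so $ ∈ FOLLOW(C).
In C → C - P: C is followed by '-' P, add FIRST('-' P) \ {ε} = { '-' }
In C → C b: C is followed by b, add FIRST(b) \ {ε} = { 'b' }
In E → C b: C is followed by b, add FIRST(b) \ {ε} = { 'b' }

Taking the union: FOLLOW(C) = { $, '-', 'b' }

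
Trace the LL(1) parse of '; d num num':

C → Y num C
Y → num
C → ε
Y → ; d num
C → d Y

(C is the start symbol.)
Stack is shown with the top on the left.

Stack            Input          Action
--------------------------------------
C $              ; d num num $  output C → Y num C
Y num C $        ; d num num $  output Y → ; d num
; d num num C $  ; d num num $  match ';'
d num num C $    d num num $    match 'd'
num num C $      num num $      match 'num'
num C $          num $          match 'num'
C $              $              output C → ε
$                $              accept

The string is accepted.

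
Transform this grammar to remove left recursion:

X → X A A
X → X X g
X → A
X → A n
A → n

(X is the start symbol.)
X → A X'
X → A n X'
X' → A A X'
X' → X g X'
X' → ε
A → n

X is directly left-recursive. The standard transformation for
  A → A α₁ | ... | A α_m | β₁ | ... | β_n
is
  A  → β₁ A' | ... | β_n A'
  A' → α₁ A' | ... | α_m A' | ε

X → A becomes X → A X'
X → A n becomes X → A n X'
X → X A A becomes X' → A A X'
X → X X g becomes X' → X g X'
Add X' → ε

Productions for other non-terminals are unchanged:
  A → n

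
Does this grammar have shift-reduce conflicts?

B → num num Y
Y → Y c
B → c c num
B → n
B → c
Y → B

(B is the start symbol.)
Yes — I2: [B → c .] vs [B → c . c num]; I7: [B → num num Y .] vs [Y → Y . c]

A shift-reduce conflict occurs when an LR(0) state has both:
  - a complete (reduce) item [A → α .] (dot at the end), and
  - a shift item [B → β . c γ] (dot before a terminal).

Augment with B' → B and build the canonical LR(0) collection (I0 = CLOSURE({[B' → . B]}), then GOTO on every symbol after a dot until no new states appear). It has 11 states:
  I0: { [B → . c c num], [B → . c], [B → . n], [B → . num num Y], [B' → . B] }  — shift
  I1: { [B' → B .] }  — accept
  I2: { [B → c . c num], [B → c .] }  — shift, reduce
  I3: { [B → n .] }  — reduce
  I4: { [B → num . num Y] }  — shift
  I5: { [B → . c c num], [B → . c], [B → . n], [B → . num num Y], [B → num num . Y], [Y → . B], [Y → . Y c] }  — shift
  I6: { [Y → B .] }  — reduce
  I7: { [B → num num Y .], [Y → Y . c] }  — shift, reduce
  I8: { [Y → Y c .] }  — reduce
  I9: { [B → c c . num] }  — shift
  I10: { [B → c c num .] }  — reduce

I2 contains reduce item [B → c .] and shift item [B → c . c num] — shift-reduce conflict.
I7 contains reduce item [B → num num Y .] and shift item [Y → Y . c] — shift-reduce conflict.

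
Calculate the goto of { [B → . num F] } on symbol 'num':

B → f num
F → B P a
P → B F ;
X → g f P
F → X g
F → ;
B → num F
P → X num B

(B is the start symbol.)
GOTO(I, 'num') = CLOSURE({ [A → αX.β] : [A → α.Xβ] ∈ I, X = 'num' })

Items with dot before 'num', with the dot advanced:
  [B → . num F] → [B → num . F]
Closure of the advanced items:
  [B → num . F] has the dot before F: add [F → . B P a], [F → . X g], [F → . ;]
  [F → . B P a] has the dot before B: add [B → . f num], [B → . num F]
  [F → . X g] has the dot before X: add [X → . g f P]

GOTO = { [B → . f num], [B → . num F], [B → num . F], [F → . ;], [F → . B P a], [F → . X g], [X → . g f P] }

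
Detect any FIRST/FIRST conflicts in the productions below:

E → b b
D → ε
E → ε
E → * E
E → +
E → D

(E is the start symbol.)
A FIRST/FIRST conflict occurs when two productions N → α and N → β for the same non-terminal have FIRST(α) ∩ FIRST(β) ≠ ∅ (with ε ∈ FIRST of a nullable right-hand side, so two nullable alternatives also conflict).

FIRST sets of the non-terminals at (or reachable through a nullable prefix from) the front of some alternative:
  FIRST(D) = { ε }

Productions for E:
  E → b b: FIRST = { 'b' }
  E → ε: FIRST = { ε }
  E → * E: FIRST = { '*' }
  E → +: FIRST = { '+' }
  E → D: FIRST = { ε }
D has only one production, so no FIRST/FIRST conflict is possible there.

Conflict for E: E → ε and E → D
  Overlap: { ε }

Answer: Yes. E → ε / E → D on { ε }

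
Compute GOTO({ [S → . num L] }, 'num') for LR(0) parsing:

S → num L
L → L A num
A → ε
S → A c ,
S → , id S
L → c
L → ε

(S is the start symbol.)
GOTO(I, 'num') = CLOSURE({ [A → αX.β] : [A → α.Xβ] ∈ I, X = 'num' })

Items with dot before 'num', with the dot advanced:
  [S → . num L] → [S → num . L]
Closure of the advanced items:
  [S → num . L] has the dot before L: add [L → . L A num], [L → . c], [L → .]

GOTO = { [L → . L A num], [L → . c], [L → .], [S → num . L] }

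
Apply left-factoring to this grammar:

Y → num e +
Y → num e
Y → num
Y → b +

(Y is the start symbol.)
Y → num Y'
Y' → e Y''
Y'' → +
Y'' → ε
Y' → ε
Y → b +

Left-factoring transforms A → αβ₁ | αβ₂ into A → αA' and A' → β₁ | β₂
(α is the longest common prefix among the alternatives). Repeat until
no nonterminal has two alternatives with a common prefix.

Round 1: Y has alternatives sharing prefix 'num'. Introduce Y': Y → num Y'
  Add: Y' → e +
  Add: Y' → e
  Add: Y' → ε

Round 2: Y' has alternatives sharing prefix 'e'. Introduce Y'': Y' → e Y''
  Add: Y'' → +
  Add: Y'' → ε

No remaining common prefixes — done.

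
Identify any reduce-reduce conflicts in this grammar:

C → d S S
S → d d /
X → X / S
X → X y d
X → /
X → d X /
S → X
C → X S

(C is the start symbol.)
Yes — I10: [S → d d / .] vs [X → / .]

A reduce-reduce conflict occurs when an LR(0) state has two complete items [A → α .] and [B → β .] — both call for a reduction, and with no lookahead the parser cannot choose between them.

Augment with C' → C and build the canonical LR(0) collection (I0 = CLOSURE({[C' → . C]}), then GOTO on every symbol after a dot until no new states appear). It has 21 states:
  I0: { [C → . X S], [C → . d S S], [C' → . C], [X → . /], [X → . X / S], [X → . X y d], [X → . d X /] }  — shift
  I1: { [X → / .] }  — reduce
  I2: { [C' → C .] }  — accept
  I3: { [C → X . S], [S → . X], [S → . d d /], [X → . /], [X → . X / S], [X → . X y d], [X → . d X /], [X → X . / S], [X → X . y d] }  — shift
  I4: { [C → d . S S], [S → . X], [S → . d d /], [X → . /], [X → . X / S], [X → . X y d], [X → . d X /], [X → d . X /] }  — shift
  I5: { [C → d S . S], [S → . X], [S → . d d /], [X → . /], [X → . X / S], [X → . X y d], [X → . d X /] }  — shift
  I6: { [S → X .], [X → X . / S], [X → X . y d], [X → d X . /] }  — shift, reduce
  I7: { [S → d . d /], [X → . /], [X → . X / S], [X → . X y d], [X → . d X /], [X → d . X /] }  — shift
  I8: { [X → X . / S], [X → X . y d], [X → d X . /] }  — shift
  I9: { [S → d d . /], [X → . /], [X → . X / S], [X → . X y d], [X → . d X /], [X → d . X /] }  — shift
  I10: { [S → d d / .], [X → / .] }  — 2 reduces
  I11: { [X → . /], [X → . X / S], [X → . X y d], [X → . d X /], [X → d . X /] }  — shift
  I12: { [S → . X], [S → . d d /], [X → . /], [X → . X / S], [X → . X y d], [X → . d X /], [X → X / . S], [X → d X / .] }  — shift, reduce
  I13: { [X → X y . d] }  — shift
  I14: { [X → X y d .] }  — reduce
  I15: { [X → X / S .] }  — reduce
  I16: { [S → X .], [X → X . / S], [X → X . y d] }  — shift, reduce
  I17: { [S → . X], [S → . d d /], [X → . /], [X → . X / S], [X → . X y d], [X → . d X /], [X → X / . S] }  — shift
  I18: { [C → d S S .] }  — reduce
  I19: { [S → . X], [S → . d d /], [X → . /], [X → . X / S], [X → . X y d], [X → . d X /], [X → / .], [X → X / . S] }  — shift, reduce
  I20: { [C → X S .] }  — reduce

I10 contains complete items [S → d d / .], [X → / .] — reduce-reduce conflict.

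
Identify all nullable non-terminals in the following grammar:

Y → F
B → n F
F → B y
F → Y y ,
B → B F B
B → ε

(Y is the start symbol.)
A non-terminal is nullable if it can derive ε (the empty string): either it has an ε-production, or it has a production whose right-hand side consists entirely of nullable non-terminals.

ε-productions: B → ε
So B is immediately nullable.
No further non-terminal can be added: every production for the remaining non-terminals contains a terminal or a non-nullable non-terminal.
Nullable = { 'B' }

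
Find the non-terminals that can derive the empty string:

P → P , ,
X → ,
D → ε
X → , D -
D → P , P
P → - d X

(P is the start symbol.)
{ 'D' }

A non-terminal is nullable if it can derive ε (the empty string): either it has an ε-production, or it has a production whose right-hand side consists entirely of nullable non-terminals.

ε-productions: D → ε
So D is immediately nullable.
No further non-terminal can be added: every production for the remaining non-terminals contains a terminal or a non-nullable non-terminal.
Nullable = { 'D' }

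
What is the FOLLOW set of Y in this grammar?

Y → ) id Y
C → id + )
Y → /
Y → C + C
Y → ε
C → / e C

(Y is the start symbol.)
To compute FOLLOW(Y), find every occurrence of Y on a right-hand side N → α Y β: add FIRST(β) \ {ε}, and if β is empty or nullable also add FOLLOW(N). Iterate to a fixed point.

Y is the start symbol, so $ ∈ FOLLOW(Y).
In Y → ) id Y: Y is at the end; this adds FOLLOW(Y) to itself — nothing new

Taking the union: FOLLOW(Y) = { $ }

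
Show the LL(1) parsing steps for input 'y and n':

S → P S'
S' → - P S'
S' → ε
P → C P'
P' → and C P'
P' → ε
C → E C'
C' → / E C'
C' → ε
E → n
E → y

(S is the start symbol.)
LL(1) parsing maintains a stack (initially the start symbol over $) and the input. At each step: if the stack top is a terminal, match it against the current input token; if it is a non-terminal N, replace it with the RHS of M[N, lookahead] (the unique production whose predict set contains the lookahead).

Stack is shown with the top on the left.

Stack          Input      Action
--------------------------------
S $            y and n $  output S → P S'
P S' $         y and n $  output P → C P'
C P' S' $      y and n $  output C → E C'
E C' P' S' $   y and n $  output E → y
y C' P' S' $   y and n $  match 'y'
C' P' S' $     and n $    output C' → ε
P' S' $        and n $    output P' → and C P'
and C P' S' $  and n $    match 'and'
C P' S' $      n $        output C → E C'
E C' P' S' $   n $        output E → n
n C' P' S' $   n $        match 'n'
C' P' S' $     $          output C' → ε
P' S' $        $          output P' → ε
S' $           $          output S' → ε
$              $          accept

The string is accepted.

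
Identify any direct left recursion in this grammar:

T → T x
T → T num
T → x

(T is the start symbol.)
Yes, T is left-recursive

Direct left recursion occurs when N → N α for some non-terminal N (the right-hand side begins with the left-hand side itself).

T → T x: LEFT RECURSIVE (starts with T)
T → T num: LEFT RECURSIVE (starts with T)
T → x: starts with x

The grammar has direct left recursion on: T.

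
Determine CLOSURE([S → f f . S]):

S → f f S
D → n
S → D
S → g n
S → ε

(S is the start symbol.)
Start with: [S → f f . S]
  [S → f f . S] has the dot before S: add [S → . f f S], [S → . D], [S → . g n], [S → .]
  [S → . D] has the dot before D: add [D → . n]
No further items can be added.

CLOSURE = { [D → . n], [S → . D], [S → . f f S], [S → . g n], [S → .], [S → f f . S] }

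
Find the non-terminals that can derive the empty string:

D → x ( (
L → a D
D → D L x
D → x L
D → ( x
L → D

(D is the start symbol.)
There are no ε-productions, so no non-terminal can derive ε.
No non-terminals are nullable.

Answer: None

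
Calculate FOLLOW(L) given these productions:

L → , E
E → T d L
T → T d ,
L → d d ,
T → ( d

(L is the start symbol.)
{ $ }

To compute FOLLOW(L), find every occurrence of L on a right-hand side N → α L β: add FIRST(β) \ {ε}, and if β is empty or nullable also add FOLLOW(N). Iterate to a fixed point.

L is the start symbol, so $ ∈ FOLLOW(L).
In E → T d L: L is at the end, add FOLLOW(E)

The FOLLOW sets referred to above (computed the same way, to a fixed point):
  FOLLOW(E) = { $ }

Taking the union: FOLLOW(L) = { $ }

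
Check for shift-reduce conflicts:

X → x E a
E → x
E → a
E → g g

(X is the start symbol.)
Augment with X' → X and build the canonical LR(0) collection (I0 = CLOSURE({[X' → . X]}), then GOTO on every symbol after a dot until no new states appear). It has 9 states:
  I0: { [X → . x E a], [X' → . X] }  — shift
  I1: { [X' → X .] }  — accept
  I2: { [E → . a], [E → . g g], [E → . x], [X → x . E a] }  — shift
  I3: { [X → x E . a] }  — shift
  I4: { [E → a .] }  — reduce
  I5: { [E → g . g] }  — shift
  I6: { [E → x .] }  — reduce
  I7: { [E → g g .] }  — reduce
  I8: { [X → x E a .] }  — reduce

No state contains both a complete item and a shift item.

Answer: No shift-reduce conflicts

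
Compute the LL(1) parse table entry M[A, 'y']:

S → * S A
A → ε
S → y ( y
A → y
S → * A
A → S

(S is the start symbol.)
A → ε, A → y, A → S

To find M[A, 'y'], we find productions for A where 'y' is in the predict set (PREDICT(N → α) = (FIRST(α) \ {ε}) ∪ (FOLLOW(N) if α ⇒* ε)).

Relevant sets:
  FIRST(S) = { '*', 'y' }
  FOLLOW(A) = { $, '*', 'y' }

A → ε: PREDICT = { $, '*', 'y' }
  'y' is in predict set, so this production goes in M[A, 'y']
A → y: PREDICT = { 'y' }
  'y' is in predict set, so this production goes in M[A, 'y']
A → S: PREDICT = { '*', 'y' }
  'y' is in predict set, so this production goes in M[A, 'y']

M[A, 'y'] = A → ε, A → y, A → S  (a multiply-defined cell — the grammar is not LL(1))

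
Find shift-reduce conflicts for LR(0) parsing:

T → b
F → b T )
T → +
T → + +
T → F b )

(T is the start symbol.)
Yes — I1: [T → + .] vs [T → + . +]; I4: [T → b .] vs [F → . b T )]

Augment with T' → T and build the canonical LR(0) collection (I0 = CLOSURE({[T' → . T]}), then GOTO on every symbol after a dot until no new states appear). It has 10 states:
  I0: { [F → . b T )], [T → . + +], [T → . +], [T → . F b )], [T → . b], [T' → . T] }  — shift
  I1: { [T → + . +], [T → + .] }  — shift, reduce
  I2: { [T → F . b )] }  — shift
  I3: { [T' → T .] }  — accept
  I4: { [F → . b T )], [F → b . T )], [T → . + +], [T → . +], [T → . F b )], [T → . b], [T → b .] }  — shift, reduce
  I5: { [F → b T . )] }  — shift
  I6: { [F → b T ) .] }  — reduce
  I7: { [T → F b . )] }  — shift
  I8: { [T → F b ) .] }  — reduce
  I9: { [T → + + .] }  — reduce

I1 contains reduce item [T → + .] and shift item [T → + . +] — shift-reduce conflict.
I4 contains reduce item [T → b .] and shift items [F → . b T )], [T → . +], [T → . + +], [T → . b] — shift-reduce conflict.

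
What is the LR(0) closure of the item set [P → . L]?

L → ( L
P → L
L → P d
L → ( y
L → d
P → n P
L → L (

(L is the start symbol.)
{ [L → . ( L], [L → . ( y], [L → . L (], [L → . P d], [L → . d], [P → . L], [P → . n P] }

Start with: [P → . L]
  [P → . L] has the dot before L: add [L → . ( L], [L → . P d], [L → . ( y], [L → . d], [L → . L (]
  [L → . P d] has the dot before P: add [P → . n P]
No further items can be added.

CLOSURE = { [L → . ( L], [L → . ( y], [L → . L (], [L → . P d], [L → . d], [P → . L], [P → . n P] }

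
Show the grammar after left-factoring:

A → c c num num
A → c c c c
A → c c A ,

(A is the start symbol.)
Left-factoring transforms A → αβ₁ | αβ₂ into A → αA' and A' → β₁ | β₂
(α is the longest common prefix among the alternatives). Repeat until
no nonterminal has two alternatives with a common prefix.

Round 1: A has alternatives sharing prefix 'c c'. Introduce A': A → c c A'
  Add: A' → num num
  Add: A' → c c
  Add: A' → A ,

No remaining common prefixes — done.

Resulting grammar:
A → c c A'
A' → num num
A' → c c
A' → A ,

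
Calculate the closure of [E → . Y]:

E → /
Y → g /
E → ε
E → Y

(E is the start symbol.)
{ [E → . Y], [Y → . g /] }

Start with: [E → . Y]
  [E → . Y] has the dot before Y: add [Y → . g /]
No further items can be added.

CLOSURE = { [E → . Y], [Y → . g /] }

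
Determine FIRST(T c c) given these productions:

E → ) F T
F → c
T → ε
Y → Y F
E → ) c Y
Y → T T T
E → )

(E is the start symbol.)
{ 'c' }

FIRST sets of the non-terminals involved (from the grammar, by fixed-point iteration):
  FIRST(T) = { ε }

To compute FIRST(T c c), process the symbols left to right:
Symbol T is a non-terminal. Add FIRST(T) \ {ε} = { }
T is nullable (ε ∈ FIRST(T)), continue to the next symbol.
Symbol c is a terminal. Add 'c' and stop.
FIRST(T c c) = { 'c' }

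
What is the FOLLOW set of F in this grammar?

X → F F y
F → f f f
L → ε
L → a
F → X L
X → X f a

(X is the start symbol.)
To compute FOLLOW(F), find every occurrence of F on a right-hand side N → α F β: add FIRST(β) \ {ε}, and if β is empty or nullable also add FOLLOW(N). Iterate to a fixed point.

In X → F F y: F is followed by F y, add FIRST(F y) \ {ε} = { 'f' }
In X → F F y: F is followed by y, add FIRST(y) \ {ε} = { 'y' }

Taking the union: FOLLOW(F) = { 'f', 'y' }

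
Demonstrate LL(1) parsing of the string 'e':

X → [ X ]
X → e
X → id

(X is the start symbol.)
Stack is shown with the top on the left.

Stack  Input  Action
--------------------
X $    e $    output X → e
e $    e $    match 'e'
$      $      accept

The string is accepted.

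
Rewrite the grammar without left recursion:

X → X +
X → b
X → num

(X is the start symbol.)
X → b X'
X → num X'
X' → + X'
X' → ε

X is directly left-recursive. The standard transformation for
  A → A α₁ | ... | A α_m | β₁ | ... | β_n
is
  A  → β₁ A' | ... | β_n A'
  A' → α₁ A' | ... | α_m A' | ε

X → b becomes X → b X'
X → num becomes X → num X'
X → X + becomes X' → + X'
Add X' → ε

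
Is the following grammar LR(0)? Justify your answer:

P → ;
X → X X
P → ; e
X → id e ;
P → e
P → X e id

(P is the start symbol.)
A grammar is LR(0) if no state in the canonical LR(0) collection has:
  - both a shift item (dot before a terminal) and a complete item (shift-reduce conflict), or
  - two or more complete items (reduce-reduce conflict; the accept item [P' → P .] counts as a complete item here).

Augment with P' → P and build the canonical LR(0) collection (I0 = CLOSURE({[P' → . P]}), then GOTO on every symbol after a dot until no new states appear). It has 12 states:
  I0: { [P → . ; e], [P → . ;], [P → . X e id], [P → . e], [P' → . P], [X → . X X], [X → . id e ;] }  — shift
  I1: { [P → ; . e], [P → ; .] }  — shift, reduce
  I2: { [P' → P .] }  — accept
  I3: { [P → X . e id], [X → . X X], [X → . id e ;], [X → X . X] }  — shift
  I4: { [P → e .] }  — reduce
  I5: { [X → id . e ;] }  — shift
  I6: { [X → id e . ;] }  — shift
  I7: { [X → id e ; .] }  — reduce
  I8: { [X → . X X], [X → . id e ;], [X → X . X], [X → X X .] }  — shift, reduce
  I9: { [P → X e . id] }  — shift
  I10: { [P → X e id .] }  — reduce
  I11: { [P → ; e .] }  — reduce

Conflict in state I1:
  Shift-reduce conflict between [P → ; .] and [P → ; . e]
So the grammar is NOT LR(0).

Answer: No. Shift-reduce conflict between [P → ; .] and [P → ; . e]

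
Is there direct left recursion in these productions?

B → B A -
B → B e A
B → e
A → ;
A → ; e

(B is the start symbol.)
Yes, B is left-recursive

Direct left recursion occurs when N → N α for some non-terminal N (the right-hand side begins with the left-hand side itself).

B → B A -: LEFT RECURSIVE (starts with B)
B → B e A: LEFT RECURSIVE (starts with B)
B → e: starts with e
A → ;: starts with ';'
A → ; e: starts with ';'

The grammar has direct left recursion on: B.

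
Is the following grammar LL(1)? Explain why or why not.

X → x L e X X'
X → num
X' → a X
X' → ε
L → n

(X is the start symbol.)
Relevant sets:
  FOLLOW(X') = { $, 'a' }

For X:
  PREDICT(X → x L e X X') = { 'x' }
  PREDICT(X → num) = { 'num' }
For X':
  PREDICT(X' → a X) = { 'a' }
  PREDICT(X' → ε) = { $, 'a' }
L has a single production, so nothing to check there.

Conflict found: Predict set conflict for X': { 'a' }
The grammar is NOT LL(1).

Answer: No. Predict set conflict for X': { 'a' }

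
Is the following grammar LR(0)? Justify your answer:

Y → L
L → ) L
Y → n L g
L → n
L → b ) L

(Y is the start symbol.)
A grammar is LR(0) if no state in the canonical LR(0) collection has:
  - both a shift item (dot before a terminal) and a complete item (shift-reduce conflict), or
  - two or more complete items (reduce-reduce conflict; the accept item [Y' → Y .] counts as a complete item here).

Augment with Y' → Y and build the canonical LR(0) collection (I0 = CLOSURE({[Y' → . Y]}), then GOTO on every symbol after a dot until no new states appear). It has 12 states:
  I0: { [L → . ) L], [L → . b ) L], [L → . n], [Y → . L], [Y → . n L g], [Y' → . Y] }  — shift
  I1: { [L → ) . L], [L → . ) L], [L → . b ) L], [L → . n] }  — shift
  I2: { [Y → L .] }  — reduce
  I3: { [Y' → Y .] }  — accept
  I4: { [L → b . ) L] }  — shift
  I5: { [L → . ) L], [L → . b ) L], [L → . n], [L → n .], [Y → n . L g] }  — shift, reduce
  I6: { [Y → n L . g] }  — shift
  I7: { [L → n .] }  — reduce
  I8: { [Y → n L g .] }  — reduce
  I9: { [L → . ) L], [L → . b ) L], [L → . n], [L → b ) . L] }  — shift
  I10: { [L → b ) L .] }  — reduce
  I11: { [L → ) L .] }  — reduce

Conflict in state I5:
  Shift-reduce conflict between [L → n .] and [L → . ) L]
So the grammar is NOT LR(0).

Answer: No. Shift-reduce conflict between [L → n .] and [L → . ) L]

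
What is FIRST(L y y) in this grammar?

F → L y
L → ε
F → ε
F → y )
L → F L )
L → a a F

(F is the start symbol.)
{ ')', 'a', 'y' }

FIRST sets of the non-terminals involved (from the grammar, by fixed-point iteration):
  FIRST(L) = { ')', 'a', 'y', ε }

To compute FIRST(L y y), process the symbols left to right:
Symbol L is a non-terminal. Add FIRST(L) \ {ε} = { ')', 'a', 'y' }
L is nullable (ε ∈ FIRST(L)), continue to the next symbol.
Symbol y is a terminal. Add 'y' and stop.
FIRST(L y y) = { ')', 'a', 'y' }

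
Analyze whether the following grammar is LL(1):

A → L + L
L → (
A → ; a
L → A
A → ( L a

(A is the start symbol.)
No. Predict set conflict for A: { ';' }

A grammar is LL(1) if for each non-terminal N with multiple productions, the predict sets of those productions are pairwise disjoint, where PREDICT(N → α) = (FIRST(α) \ {ε}) ∪ (FOLLOW(N) if α ⇒* ε).

Relevant sets:
  FIRST(L) = { '(', ';' }
  FIRST(A) = { '(', ';' }

For A:
  PREDICT(A → L '+' L) = { '(', ';' }
  PREDICT(A → ';' a) = { ';' }
  PREDICT(A → '(' L a) = { '(' }
For L:
  PREDICT(L → '(') = { '(' }
  PREDICT(L → A) = { '(', ';' }

Conflict found: Predict set conflict for A: { ';' }
The grammar is NOT LL(1).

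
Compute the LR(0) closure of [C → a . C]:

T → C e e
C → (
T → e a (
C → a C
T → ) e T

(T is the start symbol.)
Start with: [C → a . C]
  [C → a . C] has the dot before C: add [C → . (], [C → . a C]
No further items can be added.

CLOSURE = { [C → . (], [C → . a C], [C → a . C] }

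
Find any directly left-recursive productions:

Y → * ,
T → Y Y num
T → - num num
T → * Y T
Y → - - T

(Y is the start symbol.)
Direct left recursion occurs when N → N α for some non-terminal N (the right-hand side begins with the left-hand side itself).

Y → * ,: starts with '*'
T → Y Y num: starts with Y
T → - num num: starts with '-'
T → * Y T: starts with '*'
Y → - - T: starts with '-'

No direct left recursion found.

Answer: No direct left recursion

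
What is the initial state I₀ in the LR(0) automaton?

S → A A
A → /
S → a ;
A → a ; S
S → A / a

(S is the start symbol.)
First, augment the grammar with S' → S
I₀ = CLOSURE({ [S' → . S] }):
  [S' → . S] has the dot before S: add [S → . A A], [S → . a ;], [S → . A / a]
  [S → . A A] has the dot before A: add [A → . /], [A → . a ; S]
No further items can be added.

I₀ = { [A → . /], [A → . a ; S], [S → . A / a], [S → . A A], [S → . a ;], [S' → . S] }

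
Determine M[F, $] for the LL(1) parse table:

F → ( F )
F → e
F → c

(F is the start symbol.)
Empty (error entry)

To find M[F, $], we find productions for F where $ is in the predict set (PREDICT(N → α) = (FIRST(α) \ {ε}) ∪ (FOLLOW(N) if α ⇒* ε)).

F → ( F ): PREDICT = { '(' }
F → e: PREDICT = { 'e' }
F → c: PREDICT = { 'c' }

M[F, $] is empty (no production applies)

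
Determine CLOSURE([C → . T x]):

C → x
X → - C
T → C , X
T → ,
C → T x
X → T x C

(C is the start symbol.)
{ [C → . T x], [C → . x], [T → . ,], [T → . C , X] }

To compute CLOSURE, for each item [A → α.Bβ] where B is a non-terminal, add [B → .γ] for all productions B → γ; repeat for the newly added items until nothing changes.

Start with: [C → . T x]
  [C → . T x] has the dot before T: add [T → . C , X], [T → . ,]
  [T → . C , X] has the dot before C: add [C → . x]
No further items can be added.

CLOSURE = { [C → . T x], [C → . x], [T → . ,], [T → . C , X] }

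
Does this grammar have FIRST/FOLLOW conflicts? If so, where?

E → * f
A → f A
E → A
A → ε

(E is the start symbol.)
No FIRST/FOLLOW conflicts.

A FIRST/FOLLOW conflict occurs when a non-terminal N has a nullable alternative N → β (β ⇒* ε) and another alternative N → α with FIRST(α) ∩ FOLLOW(N) ≠ ∅: on such a lookahead the parser cannot decide between expanding α and letting N vanish via β.

Nullable non-terminals: A, E.
FIRST sets used below: FIRST(A) = { 'f', ε }

A: nullable alternative(s) A → ε; FOLLOW(A) = { $ }
  A → f A: FIRST \ {ε} = { 'f' } — disjoint from FOLLOW(A)
  A → ε: FIRST \ {ε} = { } — this is the only nullable alternative, skip

E: nullable alternative(s) E → A; FOLLOW(E) = { $ }
  E → * f: FIRST \ {ε} = { '*' } — disjoint from FOLLOW(E)
  E → A: FIRST \ {ε} = { 'f' } — this is the only nullable alternative, skip

No FIRST/FOLLOW conflicts found.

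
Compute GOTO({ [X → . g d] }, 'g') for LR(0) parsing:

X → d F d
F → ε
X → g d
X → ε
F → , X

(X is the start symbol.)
{ [X → g . d] }

GOTO(I, 'g') = CLOSURE({ [A → αX.β] : [A → α.Xβ] ∈ I, X = 'g' })

Items with dot before 'g', with the dot advanced:
  [X → . g d] → [X → g . d]
Closure adds nothing (no advanced item has the dot before a non-terminal).

GOTO = { [X → g . d] }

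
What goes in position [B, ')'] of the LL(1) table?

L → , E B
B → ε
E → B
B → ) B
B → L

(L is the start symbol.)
B → ε, B → ) B

To find M[B, ')'], we find productions for B where ')' is in the predict set (PREDICT(N → α) = (FIRST(α) \ {ε}) ∪ (FOLLOW(N) if α ⇒* ε)).

Relevant sets:
  FIRST(L) = { ',' }
  FOLLOW(B) = { $, ')', ',' }

B → ε: PREDICT = { $, ')', ',' }
  ')' is in predict set, so this production goes in M[B, ')']
B → ) B: PREDICT = { ')' }
  ')' is in predict set, so this production goes in M[B, ')']
B → L: PREDICT = { ',' }

M[B, ')'] = B → ε, B → ) B  (a multiply-defined cell — the grammar is not LL(1))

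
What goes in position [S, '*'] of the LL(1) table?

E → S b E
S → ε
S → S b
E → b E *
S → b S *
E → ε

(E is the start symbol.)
To find M[S, '*'], we find productions for S where '*' is in the predict set (PREDICT(N → α) = (FIRST(α) \ {ε}) ∪ (FOLLOW(N) if α ⇒* ε)).

Relevant sets:
  FIRST(S) = { 'b', ε }
  FOLLOW(S) = { '*', 'b' }

S → ε: PREDICT = { '*', 'b' }
  '*' is in predict set, so this production goes in M[S, '*']
S → S b: PREDICT = { 'b' }
S → b S *: PREDICT = { 'b' }

M[S, '*'] = S → ε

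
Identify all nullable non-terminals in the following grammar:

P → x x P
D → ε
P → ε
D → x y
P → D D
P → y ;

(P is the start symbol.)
A non-terminal is nullable if it can derive ε (the empty string): either it has an ε-production, or it has a production whose right-hand side consists entirely of nullable non-terminals.

ε-productions: D → ε, P → ε
So D, P are immediately nullable.
Every non-terminal is now nullable.
Nullable = { 'D', 'P' }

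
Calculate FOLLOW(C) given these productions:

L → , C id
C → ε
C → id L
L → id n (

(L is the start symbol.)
To compute FOLLOW(C), find every occurrence of C on a right-hand side N → α C β: add FIRST(β) \ {ε}, and if β is empty or nullable also add FOLLOW(N). Iterate to a fixed point.

In L → , C id: C is followed by id, add FIRST(id) \ {ε} = { 'id' }

Taking the union: FOLLOW(C) = { 'id' }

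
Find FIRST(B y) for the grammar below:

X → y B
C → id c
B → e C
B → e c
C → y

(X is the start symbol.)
{ 'e' }

FIRST sets of the non-terminals involved (from the grammar, by fixed-point iteration):
  FIRST(B) = { 'e' }

To compute FIRST(B y), process the symbols left to right:
Symbol B is a non-terminal. Add FIRST(B) \ {ε} = { 'e' }
B is not nullable (ε ∉ FIRST(B)), so stop here.
FIRST(B y) = { 'e' }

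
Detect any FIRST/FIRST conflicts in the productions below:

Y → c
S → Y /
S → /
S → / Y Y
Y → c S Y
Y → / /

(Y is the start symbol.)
A FIRST/FIRST conflict occurs when two productions N → α and N → β for the same non-terminal have FIRST(α) ∩ FIRST(β) ≠ ∅ (with ε ∈ FIRST of a nullable right-hand side, so two nullable alternatives also conflict).

FIRST sets of the non-terminals at (or reachable through a nullable prefix from) the front of some alternative:
  FIRST(Y) = { '/', 'c' }

Productions for Y:
  Y → c: FIRST = { 'c' }
  Y → c S Y: FIRST = { 'c' }
  Y → / /: FIRST = { '/' }
Productions for S:
  S → Y /: FIRST = { '/', 'c' }
  S → /: FIRST = { '/' }
  S → / Y Y: FIRST = { '/' }

Conflict for Y: Y → c and Y → c S Y
  Overlap: { 'c' }
Conflict for S: S → Y / and S → /
  Overlap: { '/' }
Conflict for S: S → Y / and S → / Y Y
  Overlap: { '/' }
Conflict for S: S → / and S → / Y Y
  Overlap: { '/' }

Answer: Yes. Y → c / Y → c S Y on { 'c' }; S → Y '/' / S → '/' on { '/' }; S → Y '/' / S → '/' Y Y on { '/' }; S → '/' / S → '/' Y Y on { '/' }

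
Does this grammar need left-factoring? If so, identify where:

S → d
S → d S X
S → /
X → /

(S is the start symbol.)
Left-factoring is needed when two productions for the same non-terminal
share a common prefix on the right-hand side.

Productions for S:
  S → d
  S → d S X
  S → /

Found common prefix 'd' in productions for S

Answer: Yes, S has productions with common prefix 'd'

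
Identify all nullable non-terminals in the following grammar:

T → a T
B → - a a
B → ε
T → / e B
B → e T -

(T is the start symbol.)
{ 'B' }

A non-terminal is nullable if it can derive ε (the empty string): either it has an ε-production, or it has a production whose right-hand side consists entirely of nullable non-terminals.

ε-productions: B → ε
So B is immediately nullable.
No further non-terminal can be added: every production for the remaining non-terminals contains a terminal or a non-nullable non-terminal.
Nullable = { 'B' }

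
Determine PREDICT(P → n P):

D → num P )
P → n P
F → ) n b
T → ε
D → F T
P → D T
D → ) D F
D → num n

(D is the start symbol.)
PREDICT(P → n P) = (FIRST(RHS) \ {ε}) ∪ (FOLLOW(P) if ε ∈ FIRST(RHS), i.e. RHS ⇒* ε)
FIRST(n P) = { 'n' }
ε ∉ FIRST(n P), so FOLLOW(P) is not added.
PREDICT(P → n P) = { 'n' }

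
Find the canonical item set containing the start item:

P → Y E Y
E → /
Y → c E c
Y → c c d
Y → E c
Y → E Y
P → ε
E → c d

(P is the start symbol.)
{ [E → . /], [E → . c d], [P → . Y E Y], [P → .], [P' → . P], [Y → . E Y], [Y → . E c], [Y → . c E c], [Y → . c c d] }

First, augment the grammar with P' → P
I₀ = CLOSURE({ [P' → . P] }):
  [P' → . P] has the dot before P: add [P → . Y E Y], [P → .]
  [P → . Y E Y] has the dot before Y: add [Y → . c E c], [Y → . c c d], [Y → . E c], [Y → . E Y]
  [Y → . E c] has the dot before E: add [E → . /], [E → . c d]
No further items can be added.

I₀ = { [E → . /], [E → . c d], [P → . Y E Y], [P → .], [P' → . P], [Y → . E Y], [Y → . E c], [Y → . c E c], [Y → . c c d] }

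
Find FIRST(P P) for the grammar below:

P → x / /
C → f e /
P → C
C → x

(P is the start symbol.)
FIRST sets of the non-terminals involved (from the grammar, by fixed-point iteration):
  FIRST(P) = { 'f', 'x' }

To compute FIRST(P P), process the symbols left to right:
Symbol P is a non-terminal. Add FIRST(P) \ {ε} = { 'f', 'x' }
P is not nullable (ε ∉ FIRST(P)), so stop here.
FIRST(P P) = { 'f', 'x' }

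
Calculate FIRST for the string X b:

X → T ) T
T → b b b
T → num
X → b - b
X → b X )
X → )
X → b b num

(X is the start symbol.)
FIRST sets of the non-terminals involved (from the grammar, by fixed-point iteration):
  FIRST(X) = { ')', 'b', 'num' }

To compute FIRST(X b), process the symbols left to right:
Symbol X is a non-terminal. Add FIRST(X) \ {ε} = { ')', 'b', 'num' }
X is not nullable (ε ∉ FIRST(X)), so stop here.
FIRST(X b) = { ')', 'b', 'num' }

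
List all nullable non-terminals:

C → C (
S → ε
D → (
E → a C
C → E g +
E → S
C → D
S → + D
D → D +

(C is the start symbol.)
{ 'E', 'S' }

ε-productions: S → ε
So S is immediately nullable.
E → S: every symbol on the right is nullable, so E is nullable too.
No further non-terminal can be added: every production for the remaining non-terminals contains a terminal or a non-nullable non-terminal.
Nullable = { 'E', 'S' }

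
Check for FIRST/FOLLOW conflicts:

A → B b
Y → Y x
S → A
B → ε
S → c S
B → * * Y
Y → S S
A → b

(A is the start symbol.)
A FIRST/FOLLOW conflict occurs when a non-terminal N has a nullable alternative N → β (β ⇒* ε) and another alternative N → α with FIRST(α) ∩ FOLLOW(N) ≠ ∅: on such a lookahead the parser cannot decide between expanding α and letting N vanish via β.

Nullable non-terminals: B.

B: nullable alternative(s) B → ε; FOLLOW(B) = { 'b' }
  B → ε: FIRST \ {ε} = { } — this is the only nullable alternative, skip
  B → * * Y: FIRST \ {ε} = { '*' } — disjoint from FOLLOW(B)

A, S, Y have no nullable alternative, so no FIRST/FOLLOW check is needed there.

No FIRST/FOLLOW conflicts found.

Answer: No FIRST/FOLLOW conflicts.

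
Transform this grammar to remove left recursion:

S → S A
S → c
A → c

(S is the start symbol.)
S → c S'
S' → A S'
S' → ε
A → c

S is directly left-recursive. The standard transformation for
  A → A α₁ | ... | A α_m | β₁ | ... | β_n
is
  A  → β₁ A' | ... | β_n A'
  A' → α₁ A' | ... | α_m A' | ε

S → c becomes S → c S'
S → S A becomes S' → A S'
Add S' → ε

Productions for other non-terminals are unchanged:
  A → c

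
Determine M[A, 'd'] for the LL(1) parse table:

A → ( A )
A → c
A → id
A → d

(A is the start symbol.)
To find M[A, 'd'], we find productions for A where 'd' is in the predict set (PREDICT(N → α) = (FIRST(α) \ {ε}) ∪ (FOLLOW(N) if α ⇒* ε)).

A → ( A ): PREDICT = { '(' }
A → c: PREDICT = { 'c' }
A → id: PREDICT = { 'id' }
A → d: PREDICT = { 'd' }
  'd' is in predict set, so this production goes in M[A, 'd']

M[A, 'd'] = A → d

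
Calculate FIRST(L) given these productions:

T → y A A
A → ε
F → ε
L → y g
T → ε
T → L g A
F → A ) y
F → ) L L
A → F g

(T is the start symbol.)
{ 'y' }

To compute FIRST(L), examine every production with L on the left-hand side, reading each right-hand side left to right until a non-nullable symbol is reached.

From L → y g:
  - y is a terminal: add 'y' and stop

Collecting: FIRST(L) = { 'y' }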